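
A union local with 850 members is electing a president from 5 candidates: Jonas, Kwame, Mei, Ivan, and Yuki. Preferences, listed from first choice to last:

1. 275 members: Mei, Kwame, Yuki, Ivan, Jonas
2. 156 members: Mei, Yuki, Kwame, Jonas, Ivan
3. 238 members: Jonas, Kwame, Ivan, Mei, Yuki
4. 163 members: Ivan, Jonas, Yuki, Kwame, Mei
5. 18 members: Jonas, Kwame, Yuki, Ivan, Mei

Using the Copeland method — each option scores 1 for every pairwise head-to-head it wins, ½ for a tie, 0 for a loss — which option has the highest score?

Mei

Jonas: loses to Kwame, Mei, Ivan, and Yuki → score 0.
Kwame: beats Jonas, Ivan, and Yuki; loses to Mei → score 3.
Mei: beats Jonas, Kwame, Ivan, and Yuki → score 4.
Ivan: beats Jonas; loses to Kwame, Mei, and Yuki → score 1.
Yuki: beats Jonas and Ivan; loses to Kwame and Mei → score 2.
Mei has the best pairwise record.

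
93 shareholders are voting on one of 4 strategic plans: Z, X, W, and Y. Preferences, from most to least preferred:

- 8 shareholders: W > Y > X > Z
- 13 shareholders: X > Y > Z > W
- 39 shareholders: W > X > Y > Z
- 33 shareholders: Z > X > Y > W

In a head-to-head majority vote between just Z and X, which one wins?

Voters preferring Z to X: 33; preferring X to Z: 60.
X wins the head-to-head.

X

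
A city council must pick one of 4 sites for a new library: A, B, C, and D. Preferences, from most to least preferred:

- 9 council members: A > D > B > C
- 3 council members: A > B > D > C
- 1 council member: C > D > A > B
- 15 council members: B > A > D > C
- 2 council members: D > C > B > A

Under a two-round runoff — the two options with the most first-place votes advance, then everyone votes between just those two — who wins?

B

Round 1 first-place votes: A 12, B 15, C 1, D 2.
B and A advance.
Runoff: B is preferred to A by 17 voters; A by 13.
B wins the runoff.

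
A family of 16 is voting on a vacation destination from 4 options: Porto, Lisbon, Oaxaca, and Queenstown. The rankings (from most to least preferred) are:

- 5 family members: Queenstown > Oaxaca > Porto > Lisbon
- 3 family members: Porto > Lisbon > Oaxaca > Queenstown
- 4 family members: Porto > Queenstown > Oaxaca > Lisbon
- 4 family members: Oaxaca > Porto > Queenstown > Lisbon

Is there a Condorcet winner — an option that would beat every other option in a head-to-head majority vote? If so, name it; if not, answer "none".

Checking pairwise contests:
Oaxaca beats Porto 9–7.
Porto beats Lisbon 16–0.
Queenstown beats Oaxaca 9–7.
Porto beats Queenstown 11–5.
Every option loses at least one head-to-head, so there is no Condorcet winner.

none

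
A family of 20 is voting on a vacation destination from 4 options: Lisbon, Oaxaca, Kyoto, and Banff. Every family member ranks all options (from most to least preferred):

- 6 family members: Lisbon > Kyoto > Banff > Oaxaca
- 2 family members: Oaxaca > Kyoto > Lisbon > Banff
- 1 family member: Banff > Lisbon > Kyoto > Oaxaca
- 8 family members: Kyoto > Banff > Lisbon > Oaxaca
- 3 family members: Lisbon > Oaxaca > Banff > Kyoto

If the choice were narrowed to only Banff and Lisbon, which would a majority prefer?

Lisbon

Voters preferring Banff to Lisbon: 9; preferring Lisbon to Banff: 11.
Lisbon wins the head-to-head.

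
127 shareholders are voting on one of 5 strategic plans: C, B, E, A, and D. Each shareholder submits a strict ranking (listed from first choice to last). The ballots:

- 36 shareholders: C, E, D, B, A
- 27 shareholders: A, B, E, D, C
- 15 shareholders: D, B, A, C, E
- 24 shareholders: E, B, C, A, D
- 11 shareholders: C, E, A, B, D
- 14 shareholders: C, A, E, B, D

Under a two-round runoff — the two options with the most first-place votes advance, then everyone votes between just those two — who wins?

Round 1 first-place votes: C 61, B 0, E 24, A 27, D 15.
C and A advance.
Runoff: C is preferred to A by 85 voters; A by 42.
C wins the runoff.

C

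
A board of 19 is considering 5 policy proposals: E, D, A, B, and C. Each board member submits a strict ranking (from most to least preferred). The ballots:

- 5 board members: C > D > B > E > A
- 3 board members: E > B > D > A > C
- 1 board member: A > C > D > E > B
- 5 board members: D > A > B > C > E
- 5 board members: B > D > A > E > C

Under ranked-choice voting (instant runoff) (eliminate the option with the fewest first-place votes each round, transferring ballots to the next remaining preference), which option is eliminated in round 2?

Round 1: E 3, D 5, A 1, B 5, C 5. Eliminate A.
Round 2: E 3, D 5, B 5, C 6. Eliminate E.

E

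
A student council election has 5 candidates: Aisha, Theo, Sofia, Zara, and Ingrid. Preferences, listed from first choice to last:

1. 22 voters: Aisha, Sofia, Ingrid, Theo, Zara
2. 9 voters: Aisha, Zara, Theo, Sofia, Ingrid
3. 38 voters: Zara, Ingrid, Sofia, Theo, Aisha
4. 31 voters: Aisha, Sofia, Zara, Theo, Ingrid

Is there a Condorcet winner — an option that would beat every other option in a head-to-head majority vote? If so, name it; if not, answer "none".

Aisha

Aisha vs Theo: 62–38 for Aisha.
Aisha vs Sofia: 62–38 for Aisha.
Aisha vs Zara: 62–38 for Aisha.
Aisha vs Ingrid: 62–38 for Aisha.
Aisha beats every other option head-to-head.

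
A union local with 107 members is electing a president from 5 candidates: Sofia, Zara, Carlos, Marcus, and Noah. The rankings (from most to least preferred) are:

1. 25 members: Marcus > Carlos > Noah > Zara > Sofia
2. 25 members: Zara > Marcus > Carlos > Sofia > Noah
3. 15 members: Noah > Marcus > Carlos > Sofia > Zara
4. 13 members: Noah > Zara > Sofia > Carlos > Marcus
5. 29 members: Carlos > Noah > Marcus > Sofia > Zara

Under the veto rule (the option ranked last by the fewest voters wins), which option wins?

Last-place votes: Sofia 25, Zara 44, Carlos 0, Marcus 13, Noah 25.
Carlos is ranked last by the fewest voters, so Carlos wins.

Carlos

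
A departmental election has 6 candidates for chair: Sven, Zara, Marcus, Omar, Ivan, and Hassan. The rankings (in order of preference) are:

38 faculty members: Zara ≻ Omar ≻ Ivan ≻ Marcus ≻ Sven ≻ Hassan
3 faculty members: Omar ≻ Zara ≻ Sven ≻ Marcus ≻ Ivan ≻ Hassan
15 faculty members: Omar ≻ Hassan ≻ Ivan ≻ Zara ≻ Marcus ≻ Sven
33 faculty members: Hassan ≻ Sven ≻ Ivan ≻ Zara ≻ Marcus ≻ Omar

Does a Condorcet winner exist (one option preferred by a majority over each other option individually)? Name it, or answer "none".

Checking pairwise contests:
Zara beats Sven 56–33.
Ivan beats Zara 48–41.
Zara beats Marcus 89–0.
Zara beats Omar 71–18.
Omar beats Ivan 56–33.
Omar beats Hassan 56–33.
Every option loses at least one head-to-head, so there is no Condorcet winner.

none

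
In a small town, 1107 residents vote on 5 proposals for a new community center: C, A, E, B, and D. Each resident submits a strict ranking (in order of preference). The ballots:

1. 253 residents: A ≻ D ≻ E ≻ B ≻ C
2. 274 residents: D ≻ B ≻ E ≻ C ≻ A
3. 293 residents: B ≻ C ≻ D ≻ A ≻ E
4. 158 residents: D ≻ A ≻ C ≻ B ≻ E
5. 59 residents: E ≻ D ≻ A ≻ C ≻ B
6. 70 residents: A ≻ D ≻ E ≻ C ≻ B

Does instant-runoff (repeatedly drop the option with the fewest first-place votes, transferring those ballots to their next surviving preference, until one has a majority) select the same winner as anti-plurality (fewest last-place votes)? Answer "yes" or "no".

Instant-runoff — R1 C 0, A 323, E 59, B 293, D 432 (C out); R2 A 323, E 59, B 293, D 432 (E out); R3 A 323, B 293, D 491 (B out); R4 A 323, D 784 (D winner). Winner: D.
Anti-plurality — last-place votes: C 253, A 274, E 451, B 129, D 0. Winner: D.
The two methods agree.

yes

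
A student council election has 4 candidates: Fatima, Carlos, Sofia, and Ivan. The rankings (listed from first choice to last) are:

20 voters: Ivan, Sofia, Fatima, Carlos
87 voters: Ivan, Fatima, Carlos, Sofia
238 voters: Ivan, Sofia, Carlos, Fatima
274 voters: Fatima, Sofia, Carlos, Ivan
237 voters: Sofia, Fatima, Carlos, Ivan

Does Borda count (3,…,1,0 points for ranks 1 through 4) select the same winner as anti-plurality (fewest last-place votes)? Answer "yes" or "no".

Borda — scores: Fatima 1490, Carlos 836, Sofia 1775, Ivan 1035. Winner: Sofia.
Anti-plurality — last-place votes: Fatima 238, Carlos 20, Sofia 87, Ivan 511. Winner: Carlos.
The two methods disagree.

no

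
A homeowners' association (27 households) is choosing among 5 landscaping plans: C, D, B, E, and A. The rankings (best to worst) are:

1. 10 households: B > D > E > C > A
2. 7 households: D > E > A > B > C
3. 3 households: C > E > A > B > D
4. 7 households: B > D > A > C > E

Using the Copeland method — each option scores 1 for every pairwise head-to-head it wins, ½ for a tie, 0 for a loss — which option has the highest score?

B

C: loses to D, B, E, and A → score 0.
D: beats C, E, and A; loses to B → score 3.
B: beats C, D, E, and A → score 4.
E: beats C and A; loses to D and B → score 2.
A: beats C; loses to D, B, and E → score 1.
B has the best pairwise record.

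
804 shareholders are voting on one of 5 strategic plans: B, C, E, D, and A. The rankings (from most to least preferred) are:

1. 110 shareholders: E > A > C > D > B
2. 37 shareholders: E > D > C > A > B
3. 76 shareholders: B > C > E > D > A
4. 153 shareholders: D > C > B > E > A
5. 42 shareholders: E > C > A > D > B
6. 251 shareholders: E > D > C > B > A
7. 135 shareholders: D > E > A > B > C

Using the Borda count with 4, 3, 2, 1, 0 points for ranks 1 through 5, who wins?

B: 110·0 + 37·0 + 76·4 + 153·2 + 42·0 + 251·1 + 135·1 = 996
C: 110·2 + 37·2 + 76·3 + 153·3 + 42·3 + 251·2 + 135·0 = 1609
E: 110·4 + 37·4 + 76·2 + 153·1 + 42·4 + 251·4 + 135·3 = 2470
D: 110·1 + 37·3 + 76·1 + 153·4 + 42·1 + 251·3 + 135·4 = 2244
A: 110·3 + 37·1 + 76·0 + 153·0 + 42·2 + 251·0 + 135·2 = 721
E has the highest Borda score (2470).

E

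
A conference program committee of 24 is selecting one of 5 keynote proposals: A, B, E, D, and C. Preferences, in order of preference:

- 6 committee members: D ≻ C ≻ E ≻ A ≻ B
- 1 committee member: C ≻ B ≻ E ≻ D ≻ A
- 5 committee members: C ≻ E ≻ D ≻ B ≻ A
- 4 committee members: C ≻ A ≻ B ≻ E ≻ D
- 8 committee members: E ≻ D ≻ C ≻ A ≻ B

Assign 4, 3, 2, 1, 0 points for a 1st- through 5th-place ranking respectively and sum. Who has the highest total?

C

A: 6·1 + 1·0 + 5·0 + 4·3 + 8·1 = 26
B: 6·0 + 1·3 + 5·1 + 4·2 + 8·0 = 16
E: 6·2 + 1·2 + 5·3 + 4·1 + 8·4 = 65
D: 6·4 + 1·1 + 5·2 + 4·0 + 8·3 = 59
C: 6·3 + 1·4 + 5·4 + 4·4 + 8·2 = 74
C has the highest Borda score (74).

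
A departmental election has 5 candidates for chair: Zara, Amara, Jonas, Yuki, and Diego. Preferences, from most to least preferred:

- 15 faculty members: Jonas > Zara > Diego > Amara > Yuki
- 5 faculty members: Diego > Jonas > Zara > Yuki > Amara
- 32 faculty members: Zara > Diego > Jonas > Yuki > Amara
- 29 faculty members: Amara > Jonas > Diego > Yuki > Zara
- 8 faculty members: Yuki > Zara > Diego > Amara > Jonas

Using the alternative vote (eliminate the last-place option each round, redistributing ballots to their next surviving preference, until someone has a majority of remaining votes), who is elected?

Round 1: Zara 32, Amara 29, Jonas 15, Yuki 8, Diego 5. Eliminate Diego.
Round 2: Zara 32, Amara 29, Jonas 20, Yuki 8. Eliminate Yuki.
Round 3: Zara 40, Amara 29, Jonas 20. Eliminate Jonas.
Round 4: Zara 60, Amara 29. Zara has a majority.

Zara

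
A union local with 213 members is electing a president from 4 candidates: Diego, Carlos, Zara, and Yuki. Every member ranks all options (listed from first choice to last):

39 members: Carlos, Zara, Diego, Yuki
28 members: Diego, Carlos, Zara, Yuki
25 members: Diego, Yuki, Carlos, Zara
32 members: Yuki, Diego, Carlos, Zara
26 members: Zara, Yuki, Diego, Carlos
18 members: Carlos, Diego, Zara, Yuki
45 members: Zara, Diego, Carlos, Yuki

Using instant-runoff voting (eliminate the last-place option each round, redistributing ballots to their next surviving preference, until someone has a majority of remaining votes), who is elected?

Round 1: Diego 53, Carlos 57, Zara 71, Yuki 32. Eliminate Yuki.
Round 2: Diego 85, Carlos 57, Zara 71. Eliminate Carlos.
Round 3: Diego 103, Zara 110. Zara has a majority.

Zara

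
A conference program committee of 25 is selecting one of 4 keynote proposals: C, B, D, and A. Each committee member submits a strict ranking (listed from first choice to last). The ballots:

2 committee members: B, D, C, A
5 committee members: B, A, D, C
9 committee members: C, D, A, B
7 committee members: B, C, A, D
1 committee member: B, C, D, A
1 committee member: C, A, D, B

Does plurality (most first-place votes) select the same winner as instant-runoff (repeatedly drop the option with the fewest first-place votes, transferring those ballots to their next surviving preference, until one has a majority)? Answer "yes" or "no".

yes

Plurality — first-place votes: C 10, B 15, D 0, A 0. Winner: B.
Instant-runoff — R1 C 10, B 15, D 0, A 0 (B winner). Winner: B.
The two methods agree.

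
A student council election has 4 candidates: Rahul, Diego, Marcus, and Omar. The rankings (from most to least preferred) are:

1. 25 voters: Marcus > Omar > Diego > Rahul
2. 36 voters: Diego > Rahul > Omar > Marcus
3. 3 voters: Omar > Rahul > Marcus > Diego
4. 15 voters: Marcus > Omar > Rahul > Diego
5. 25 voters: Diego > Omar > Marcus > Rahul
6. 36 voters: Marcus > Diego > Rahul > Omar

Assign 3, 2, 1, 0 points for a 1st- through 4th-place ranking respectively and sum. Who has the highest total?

Diego

Rahul: 25·0 + 36·2 + 3·2 + 15·1 + 25·0 + 36·1 = 129
Diego: 25·1 + 36·3 + 3·0 + 15·0 + 25·3 + 36·2 = 280
Marcus: 25·3 + 36·0 + 3·1 + 15·3 + 25·1 + 36·3 = 256
Omar: 25·2 + 36·1 + 3·3 + 15·2 + 25·2 + 36·0 = 175
Diego has the highest Borda score (280).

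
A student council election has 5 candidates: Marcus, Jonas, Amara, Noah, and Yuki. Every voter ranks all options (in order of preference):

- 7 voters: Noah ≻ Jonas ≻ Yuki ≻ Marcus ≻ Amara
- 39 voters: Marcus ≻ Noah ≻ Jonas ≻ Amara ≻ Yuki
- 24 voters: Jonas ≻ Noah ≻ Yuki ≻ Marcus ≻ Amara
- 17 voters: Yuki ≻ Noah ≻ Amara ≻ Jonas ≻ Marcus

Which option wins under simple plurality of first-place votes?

Marcus

First-place votes: Marcus 39, Jonas 24, Amara 0, Noah 7, Yuki 17.
Marcus has the most first-place votes.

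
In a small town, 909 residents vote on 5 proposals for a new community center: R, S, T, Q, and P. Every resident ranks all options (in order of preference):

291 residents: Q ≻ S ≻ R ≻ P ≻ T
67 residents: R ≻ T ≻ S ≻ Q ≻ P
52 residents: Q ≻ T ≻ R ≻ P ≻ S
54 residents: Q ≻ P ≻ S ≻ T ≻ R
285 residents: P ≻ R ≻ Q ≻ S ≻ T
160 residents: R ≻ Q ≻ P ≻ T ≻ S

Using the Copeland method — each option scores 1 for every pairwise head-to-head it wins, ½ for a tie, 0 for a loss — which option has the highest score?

R

R: beats S, T, Q, and P → score 4.
S: beats T; loses to R, Q, and P → score 1.
T: loses to R, S, Q, and P → score 0.
Q: beats S, T, and P; loses to R → score 3.
P: beats S and T; loses to R and Q → score 2.
R has the best pairwise record.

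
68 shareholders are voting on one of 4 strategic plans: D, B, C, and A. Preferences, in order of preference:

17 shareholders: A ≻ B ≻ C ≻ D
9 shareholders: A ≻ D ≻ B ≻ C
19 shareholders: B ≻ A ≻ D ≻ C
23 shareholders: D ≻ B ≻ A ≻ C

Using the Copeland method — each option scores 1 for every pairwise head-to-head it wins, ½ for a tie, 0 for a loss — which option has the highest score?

B

D: beats C; loses to B and A → score 1.
B: beats D, C, and A → score 3.
C: loses to D, B, and A → score 0.
A: beats D and C; loses to B → score 2.
B has the best pairwise record.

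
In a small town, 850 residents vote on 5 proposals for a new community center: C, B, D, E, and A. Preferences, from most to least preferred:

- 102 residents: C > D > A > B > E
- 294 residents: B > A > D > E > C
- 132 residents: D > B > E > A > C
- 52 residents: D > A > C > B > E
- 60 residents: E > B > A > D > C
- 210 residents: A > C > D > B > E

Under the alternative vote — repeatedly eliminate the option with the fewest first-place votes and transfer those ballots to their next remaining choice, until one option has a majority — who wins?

Round 1: C 102, B 294, D 184, E 60, A 210. Eliminate E.
Round 2: C 102, B 354, D 184, A 210. Eliminate C.
Round 3: B 354, D 286, A 210. Eliminate A.
Round 4: B 354, D 496. D has a majority.

D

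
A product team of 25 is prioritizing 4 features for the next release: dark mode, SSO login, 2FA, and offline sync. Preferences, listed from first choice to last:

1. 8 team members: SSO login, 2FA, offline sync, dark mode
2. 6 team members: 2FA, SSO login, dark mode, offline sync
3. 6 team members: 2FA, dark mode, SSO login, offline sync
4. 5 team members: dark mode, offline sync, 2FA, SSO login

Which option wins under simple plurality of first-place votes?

First-place votes: dark mode 5, SSO login 8, 2FA 12, offline sync 0.
2FA has the most first-place votes.

2FA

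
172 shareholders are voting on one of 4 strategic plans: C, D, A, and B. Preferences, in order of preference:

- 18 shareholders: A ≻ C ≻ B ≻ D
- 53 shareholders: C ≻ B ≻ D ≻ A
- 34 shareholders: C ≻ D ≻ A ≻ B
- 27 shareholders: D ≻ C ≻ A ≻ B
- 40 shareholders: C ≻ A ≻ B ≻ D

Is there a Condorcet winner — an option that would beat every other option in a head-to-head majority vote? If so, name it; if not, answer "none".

C

C vs D: 145–27 for C.
C vs A: 154–18 for C.
C vs B: 172–0 for C.
C beats every other option head-to-head.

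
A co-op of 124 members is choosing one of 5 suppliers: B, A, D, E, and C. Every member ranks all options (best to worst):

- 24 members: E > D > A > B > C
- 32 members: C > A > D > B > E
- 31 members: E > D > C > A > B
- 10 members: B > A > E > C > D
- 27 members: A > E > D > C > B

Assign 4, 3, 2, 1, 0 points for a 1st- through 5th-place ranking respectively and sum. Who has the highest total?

E

B: 24·1 + 32·1 + 31·0 + 10·4 + 27·0 = 96
A: 24·2 + 32·3 + 31·1 + 10·3 + 27·4 = 313
D: 24·3 + 32·2 + 31·3 + 10·0 + 27·2 = 283
E: 24·4 + 32·0 + 31·4 + 10·2 + 27·3 = 321
C: 24·0 + 32·4 + 31·2 + 10·1 + 27·1 = 227
E has the highest Borda score (321).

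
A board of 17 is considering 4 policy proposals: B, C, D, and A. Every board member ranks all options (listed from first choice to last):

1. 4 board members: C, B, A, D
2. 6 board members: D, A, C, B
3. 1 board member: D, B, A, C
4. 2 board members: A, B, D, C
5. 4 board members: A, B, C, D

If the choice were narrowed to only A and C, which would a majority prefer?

A

Voters preferring A to C: 13; preferring C to A: 4.
A wins the head-to-head.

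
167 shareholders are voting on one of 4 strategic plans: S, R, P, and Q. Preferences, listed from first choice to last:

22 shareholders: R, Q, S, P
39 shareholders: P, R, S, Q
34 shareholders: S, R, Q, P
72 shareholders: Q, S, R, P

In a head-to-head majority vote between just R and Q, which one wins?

R

Voters preferring R to Q: 95; preferring Q to R: 72.
R wins the head-to-head.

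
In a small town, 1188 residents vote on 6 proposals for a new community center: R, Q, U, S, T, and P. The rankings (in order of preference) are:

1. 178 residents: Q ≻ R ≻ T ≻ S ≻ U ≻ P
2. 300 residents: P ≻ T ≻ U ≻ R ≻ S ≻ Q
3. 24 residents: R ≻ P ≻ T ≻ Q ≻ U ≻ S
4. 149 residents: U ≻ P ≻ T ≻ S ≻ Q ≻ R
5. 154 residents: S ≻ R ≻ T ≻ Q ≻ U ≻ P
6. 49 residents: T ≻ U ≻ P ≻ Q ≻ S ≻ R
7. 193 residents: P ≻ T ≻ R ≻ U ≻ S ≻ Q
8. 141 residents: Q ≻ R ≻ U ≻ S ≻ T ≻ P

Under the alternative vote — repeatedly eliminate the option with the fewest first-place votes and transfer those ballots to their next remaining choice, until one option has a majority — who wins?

Round 1: R 24, Q 319, U 149, S 154, T 49, P 493. Eliminate R.
Round 2: Q 319, U 149, S 154, T 49, P 517. Eliminate T.
Round 3: Q 319, U 198, S 154, P 517. Eliminate S.
Round 4: Q 473, U 198, P 517. Eliminate U.
Round 5: Q 473, P 715. P has a majority.

P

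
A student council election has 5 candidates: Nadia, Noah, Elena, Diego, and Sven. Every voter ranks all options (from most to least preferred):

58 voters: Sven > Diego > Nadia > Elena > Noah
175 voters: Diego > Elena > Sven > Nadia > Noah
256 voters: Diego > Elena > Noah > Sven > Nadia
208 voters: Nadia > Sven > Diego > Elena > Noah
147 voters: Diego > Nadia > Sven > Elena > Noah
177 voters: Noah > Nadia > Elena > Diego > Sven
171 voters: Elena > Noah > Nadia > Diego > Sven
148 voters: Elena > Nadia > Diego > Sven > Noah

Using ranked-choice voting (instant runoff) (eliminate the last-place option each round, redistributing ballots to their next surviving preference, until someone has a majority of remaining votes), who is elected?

Nadia

Round 1: Nadia 208, Noah 177, Elena 319, Diego 578, Sven 58. Eliminate Sven.
Round 2: Nadia 208, Noah 177, Elena 319, Diego 636. Eliminate Noah.
Round 3: Nadia 385, Elena 319, Diego 636. Eliminate Elena.
Round 4: Nadia 704, Diego 636. Nadia has a majority.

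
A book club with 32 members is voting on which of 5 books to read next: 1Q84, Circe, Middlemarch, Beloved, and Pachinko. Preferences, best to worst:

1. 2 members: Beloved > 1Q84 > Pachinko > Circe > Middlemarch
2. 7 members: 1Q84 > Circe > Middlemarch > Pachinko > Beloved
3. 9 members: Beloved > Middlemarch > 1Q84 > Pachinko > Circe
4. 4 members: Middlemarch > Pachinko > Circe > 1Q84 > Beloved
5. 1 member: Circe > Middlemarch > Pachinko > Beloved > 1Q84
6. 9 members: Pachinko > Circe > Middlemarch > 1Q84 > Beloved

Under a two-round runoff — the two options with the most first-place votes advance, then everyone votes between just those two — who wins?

Pachinko

Round 1 first-place votes: 1Q84 7, Circe 1, Middlemarch 4, Beloved 11, Pachinko 9.
Beloved and Pachinko advance.
Runoff: Beloved is preferred to Pachinko by 11 voters; Pachinko by 21.
Pachinko wins the runoff.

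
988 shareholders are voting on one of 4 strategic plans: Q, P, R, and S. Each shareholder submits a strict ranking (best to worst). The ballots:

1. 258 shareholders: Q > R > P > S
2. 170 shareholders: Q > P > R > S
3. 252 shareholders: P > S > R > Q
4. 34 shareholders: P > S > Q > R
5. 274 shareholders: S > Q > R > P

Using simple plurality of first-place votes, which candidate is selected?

First-place votes: Q 428, P 286, R 0, S 274.
Q has the most first-place votes.

Q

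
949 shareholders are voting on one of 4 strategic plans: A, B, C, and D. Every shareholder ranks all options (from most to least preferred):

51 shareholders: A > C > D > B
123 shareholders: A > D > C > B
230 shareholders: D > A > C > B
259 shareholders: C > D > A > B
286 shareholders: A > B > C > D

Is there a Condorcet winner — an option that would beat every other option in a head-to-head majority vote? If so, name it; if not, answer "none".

Checking pairwise contests:
D beats A 489–460.
A beats B 949–0.
A beats C 690–259.
C beats D 596–353.
Every option loses at least one head-to-head, so there is no Condorcet winner.

none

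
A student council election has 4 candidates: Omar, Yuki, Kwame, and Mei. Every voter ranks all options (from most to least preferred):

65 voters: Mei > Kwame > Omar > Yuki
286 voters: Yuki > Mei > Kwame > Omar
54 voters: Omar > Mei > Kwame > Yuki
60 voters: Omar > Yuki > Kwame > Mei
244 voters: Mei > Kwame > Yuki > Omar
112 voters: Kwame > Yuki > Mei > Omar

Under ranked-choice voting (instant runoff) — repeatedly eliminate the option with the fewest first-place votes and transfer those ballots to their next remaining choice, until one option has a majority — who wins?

Yuki

Round 1: Omar 114, Yuki 286, Kwame 112, Mei 309. Eliminate Kwame.
Round 2: Omar 114, Yuki 398, Mei 309. Eliminate Omar.
Round 3: Yuki 458, Mei 363. Yuki has a majority.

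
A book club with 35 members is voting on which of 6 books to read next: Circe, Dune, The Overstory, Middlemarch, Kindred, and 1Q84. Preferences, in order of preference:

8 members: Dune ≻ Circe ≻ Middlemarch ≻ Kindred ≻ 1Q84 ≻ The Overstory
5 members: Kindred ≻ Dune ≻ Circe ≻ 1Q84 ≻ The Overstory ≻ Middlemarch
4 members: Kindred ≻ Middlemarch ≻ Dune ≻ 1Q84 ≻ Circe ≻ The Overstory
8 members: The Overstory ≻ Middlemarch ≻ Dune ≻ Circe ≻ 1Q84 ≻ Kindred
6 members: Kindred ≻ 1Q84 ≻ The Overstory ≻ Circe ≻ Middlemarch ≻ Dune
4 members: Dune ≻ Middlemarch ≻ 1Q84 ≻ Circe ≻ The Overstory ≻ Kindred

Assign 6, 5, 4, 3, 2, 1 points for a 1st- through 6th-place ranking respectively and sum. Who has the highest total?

Dune

Circe: 8·5 + 5·4 + 4·2 + 8·3 + 6·3 + 4·3 = 122
Dune: 8·6 + 5·5 + 4·4 + 8·4 + 6·1 + 4·6 = 151
The Overstory: 8·1 + 5·2 + 4·1 + 8·6 + 6·4 + 4·2 = 102
Middlemarch: 8·4 + 5·1 + 4·5 + 8·5 + 6·2 + 4·5 = 129
Kindred: 8·3 + 5·6 + 4·6 + 8·1 + 6·6 + 4·1 = 126
1Q84: 8·2 + 5·3 + 4·3 + 8·2 + 6·5 + 4·4 = 105
Dune has the highest Borda score (151).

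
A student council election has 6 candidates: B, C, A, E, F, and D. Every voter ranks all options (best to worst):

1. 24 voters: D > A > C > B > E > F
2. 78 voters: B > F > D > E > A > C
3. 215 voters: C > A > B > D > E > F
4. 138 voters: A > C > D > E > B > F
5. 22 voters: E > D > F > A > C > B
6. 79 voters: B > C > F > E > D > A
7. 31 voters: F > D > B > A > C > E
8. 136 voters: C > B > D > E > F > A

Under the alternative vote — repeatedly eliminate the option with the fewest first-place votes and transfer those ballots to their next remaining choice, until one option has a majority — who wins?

Round 1: B 157, C 351, A 138, E 22, F 31, D 24. Eliminate E.
Round 2: B 157, C 351, A 138, F 31, D 46. Eliminate F.
Round 3: B 157, C 351, A 138, D 77. Eliminate D.
Round 4: B 188, C 351, A 184. Eliminate A.
Round 5: B 188, C 535. C has a majority.

C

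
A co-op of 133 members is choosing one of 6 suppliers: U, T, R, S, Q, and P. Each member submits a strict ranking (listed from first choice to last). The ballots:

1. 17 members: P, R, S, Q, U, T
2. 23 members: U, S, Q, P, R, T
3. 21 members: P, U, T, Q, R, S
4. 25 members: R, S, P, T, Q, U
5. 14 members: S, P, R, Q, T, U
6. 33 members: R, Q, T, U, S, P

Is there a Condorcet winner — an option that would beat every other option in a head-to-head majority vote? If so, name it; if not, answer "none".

none

Checking pairwise contests:
T beats U 72–61.
R beats T 112–21.
P beats R 75–58.
U beats S 77–56.
R beats Q 89–44.
S beats P 95–38.
Every option loses at least one head-to-head, so there is no Condorcet winner.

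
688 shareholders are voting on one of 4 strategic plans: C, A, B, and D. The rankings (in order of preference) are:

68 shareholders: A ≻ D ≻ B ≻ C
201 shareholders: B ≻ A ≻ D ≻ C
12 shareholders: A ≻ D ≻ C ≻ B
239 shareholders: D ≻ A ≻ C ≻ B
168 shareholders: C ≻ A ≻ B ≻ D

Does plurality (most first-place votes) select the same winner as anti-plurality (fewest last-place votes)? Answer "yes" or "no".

Plurality — first-place votes: C 168, A 80, B 201, D 239. Winner: D.
Anti-plurality — last-place votes: C 269, A 0, B 251, D 168. Winner: A.
The two methods disagree.

no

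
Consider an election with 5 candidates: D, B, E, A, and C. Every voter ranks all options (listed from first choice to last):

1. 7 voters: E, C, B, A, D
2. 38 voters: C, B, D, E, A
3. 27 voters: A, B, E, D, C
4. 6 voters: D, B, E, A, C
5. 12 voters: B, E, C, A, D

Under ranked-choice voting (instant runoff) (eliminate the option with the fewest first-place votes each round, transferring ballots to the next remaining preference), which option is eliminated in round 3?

Round 1: D 6, B 12, E 7, A 27, C 38. Eliminate D.
Round 2: B 18, E 7, A 27, C 38. Eliminate E.
Round 3: B 18, A 27, C 45. Eliminate B.

B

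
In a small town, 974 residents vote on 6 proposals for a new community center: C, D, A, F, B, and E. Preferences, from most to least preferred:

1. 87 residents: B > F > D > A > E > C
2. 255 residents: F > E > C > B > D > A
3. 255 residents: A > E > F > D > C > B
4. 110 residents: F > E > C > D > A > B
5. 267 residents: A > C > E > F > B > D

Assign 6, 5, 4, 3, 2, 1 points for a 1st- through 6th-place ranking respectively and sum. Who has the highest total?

C: 87·1 + 255·4 + 255·2 + 110·4 + 267·5 = 3392
D: 87·4 + 255·2 + 255·3 + 110·3 + 267·1 = 2220
A: 87·3 + 255·1 + 255·6 + 110·2 + 267·6 = 3868
F: 87·5 + 255·6 + 255·4 + 110·6 + 267·3 = 4446
B: 87·6 + 255·3 + 255·1 + 110·1 + 267·2 = 2186
E: 87·2 + 255·5 + 255·5 + 110·5 + 267·4 = 4342
F has the highest Borda score (4446).

F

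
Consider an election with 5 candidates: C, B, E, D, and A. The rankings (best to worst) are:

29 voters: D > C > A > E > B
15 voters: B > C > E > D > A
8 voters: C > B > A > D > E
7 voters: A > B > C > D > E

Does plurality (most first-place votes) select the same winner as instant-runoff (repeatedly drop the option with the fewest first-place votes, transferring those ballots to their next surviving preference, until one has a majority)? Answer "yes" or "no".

Plurality — first-place votes: C 8, B 15, E 0, D 29, A 7. Winner: D.
Instant-runoff — R1 C 8, B 15, E 0, D 29, A 7 (E out); R2 C 8, B 15, D 29, A 7 (A out); R3 C 8, B 22, D 29 (C out); R4 B 30, D 29 (B winner). Winner: B.
The two methods disagree.

no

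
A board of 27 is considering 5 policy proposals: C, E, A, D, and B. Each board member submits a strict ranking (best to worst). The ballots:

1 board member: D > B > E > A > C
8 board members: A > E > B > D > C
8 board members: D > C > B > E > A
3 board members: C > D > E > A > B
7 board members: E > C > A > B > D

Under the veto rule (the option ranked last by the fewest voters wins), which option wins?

Last-place votes: C 9, E 0, A 8, D 7, B 3.
E is ranked last by the fewest voters, so E wins.

E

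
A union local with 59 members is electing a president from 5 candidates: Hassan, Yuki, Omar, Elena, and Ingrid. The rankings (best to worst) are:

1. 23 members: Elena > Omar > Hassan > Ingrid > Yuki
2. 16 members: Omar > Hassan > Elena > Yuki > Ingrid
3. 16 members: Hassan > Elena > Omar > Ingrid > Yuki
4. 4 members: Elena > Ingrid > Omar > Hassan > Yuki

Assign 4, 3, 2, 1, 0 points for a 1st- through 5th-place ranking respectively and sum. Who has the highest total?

Hassan: 23·2 + 16·3 + 16·4 + 4·1 = 162
Yuki: 23·0 + 16·1 + 16·0 + 4·0 = 16
Omar: 23·3 + 16·4 + 16·2 + 4·2 = 173
Elena: 23·4 + 16·2 + 16·3 + 4·4 = 188
Ingrid: 23·1 + 16·0 + 16·1 + 4·3 = 51
Elena has the highest Borda score (188).

Elena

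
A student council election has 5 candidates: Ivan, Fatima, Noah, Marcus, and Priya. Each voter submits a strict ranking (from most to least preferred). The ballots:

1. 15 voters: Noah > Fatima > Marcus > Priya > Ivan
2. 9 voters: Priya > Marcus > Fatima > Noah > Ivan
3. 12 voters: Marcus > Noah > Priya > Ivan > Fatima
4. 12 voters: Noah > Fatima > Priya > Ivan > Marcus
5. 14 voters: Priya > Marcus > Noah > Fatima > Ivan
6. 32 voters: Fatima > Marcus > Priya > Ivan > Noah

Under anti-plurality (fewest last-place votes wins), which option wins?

Priya

Last-place votes: Ivan 38, Fatima 12, Noah 32, Marcus 12, Priya 0.
Priya is ranked last by the fewest voters, so Priya wins.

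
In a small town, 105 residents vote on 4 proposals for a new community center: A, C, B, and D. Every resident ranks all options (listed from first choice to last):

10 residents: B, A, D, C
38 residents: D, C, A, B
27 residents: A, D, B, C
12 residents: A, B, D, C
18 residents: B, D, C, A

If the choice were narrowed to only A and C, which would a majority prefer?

C

Voters preferring A to C: 49; preferring C to A: 56.
C wins the head-to-head.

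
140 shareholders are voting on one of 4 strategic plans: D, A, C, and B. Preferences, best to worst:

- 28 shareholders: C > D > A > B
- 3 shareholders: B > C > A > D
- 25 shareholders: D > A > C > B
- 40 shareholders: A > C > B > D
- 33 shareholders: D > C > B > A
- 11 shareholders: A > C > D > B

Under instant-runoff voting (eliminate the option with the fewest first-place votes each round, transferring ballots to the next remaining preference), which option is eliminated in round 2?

C

Round 1: D 58, A 51, C 28, B 3. Eliminate B.
Round 2: D 58, A 51, C 31. Eliminate C.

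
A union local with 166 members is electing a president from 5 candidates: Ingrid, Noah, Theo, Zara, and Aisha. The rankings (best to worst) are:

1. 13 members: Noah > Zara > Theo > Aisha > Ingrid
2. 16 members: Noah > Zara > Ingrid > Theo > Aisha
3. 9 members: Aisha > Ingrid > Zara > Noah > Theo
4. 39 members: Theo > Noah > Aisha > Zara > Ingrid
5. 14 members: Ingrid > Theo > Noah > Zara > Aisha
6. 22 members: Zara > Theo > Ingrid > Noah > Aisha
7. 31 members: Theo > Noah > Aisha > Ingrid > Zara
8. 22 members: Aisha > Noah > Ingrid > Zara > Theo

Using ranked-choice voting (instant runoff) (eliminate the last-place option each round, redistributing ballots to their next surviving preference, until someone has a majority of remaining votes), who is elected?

Theo

Round 1: Ingrid 14, Noah 29, Theo 70, Zara 22, Aisha 31. Eliminate Ingrid.
Round 2: Noah 29, Theo 84, Zara 22, Aisha 31. Theo has a majority.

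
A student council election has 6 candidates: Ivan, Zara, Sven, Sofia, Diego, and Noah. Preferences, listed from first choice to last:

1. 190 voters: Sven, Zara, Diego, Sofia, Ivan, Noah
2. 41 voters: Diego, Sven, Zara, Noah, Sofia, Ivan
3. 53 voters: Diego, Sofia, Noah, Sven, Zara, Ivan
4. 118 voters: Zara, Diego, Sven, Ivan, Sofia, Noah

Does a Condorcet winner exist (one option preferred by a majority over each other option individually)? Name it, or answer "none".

none

Checking pairwise contests:
Zara beats Ivan 402–0.
Sven beats Zara 284–118.
Diego beats Sven 212–190.
Zara beats Sofia 349–53.
Zara beats Diego 308–94.
Ivan beats Noah 308–94.
Every option loses at least one head-to-head, so there is no Condorcet winner.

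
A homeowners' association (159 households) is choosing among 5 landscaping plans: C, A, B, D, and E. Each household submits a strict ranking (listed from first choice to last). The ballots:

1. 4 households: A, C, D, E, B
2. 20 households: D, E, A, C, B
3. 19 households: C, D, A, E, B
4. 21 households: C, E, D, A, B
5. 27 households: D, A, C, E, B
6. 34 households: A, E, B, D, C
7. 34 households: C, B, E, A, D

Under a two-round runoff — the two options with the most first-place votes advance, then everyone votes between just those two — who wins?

Round 1 first-place votes: C 74, A 38, B 0, D 47, E 0.
C and D advance.
Runoff: C is preferred to D by 78 voters; D by 81.
D wins the runoff.

D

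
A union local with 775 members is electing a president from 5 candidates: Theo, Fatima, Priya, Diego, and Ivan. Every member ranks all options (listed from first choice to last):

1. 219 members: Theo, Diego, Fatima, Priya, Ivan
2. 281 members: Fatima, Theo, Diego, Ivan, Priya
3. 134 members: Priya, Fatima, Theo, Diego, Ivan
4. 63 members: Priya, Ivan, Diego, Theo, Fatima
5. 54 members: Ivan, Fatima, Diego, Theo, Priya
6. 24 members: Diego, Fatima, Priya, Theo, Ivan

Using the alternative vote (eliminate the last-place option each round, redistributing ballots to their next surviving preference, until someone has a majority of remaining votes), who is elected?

Round 1: Theo 219, Fatima 281, Priya 197, Diego 24, Ivan 54. Eliminate Diego.
Round 2: Theo 219, Fatima 305, Priya 197, Ivan 54. Eliminate Ivan.
Round 3: Theo 219, Fatima 359, Priya 197. Eliminate Priya.
Round 4: Theo 282, Fatima 493. Fatima has a majority.

Fatima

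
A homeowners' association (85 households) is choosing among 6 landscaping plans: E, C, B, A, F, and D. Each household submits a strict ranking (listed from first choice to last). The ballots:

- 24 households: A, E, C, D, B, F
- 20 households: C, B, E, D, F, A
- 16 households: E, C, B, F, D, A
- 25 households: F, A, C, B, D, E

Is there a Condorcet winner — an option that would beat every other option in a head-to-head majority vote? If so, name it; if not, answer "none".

none

Checking pairwise contests:
C beats E 45–40.
A beats C 49–36.
C beats B 85–0.
F beats A 61–24.
E beats F 60–25.
E beats D 60–25.
Every option loses at least one head-to-head, so there is no Condorcet winner.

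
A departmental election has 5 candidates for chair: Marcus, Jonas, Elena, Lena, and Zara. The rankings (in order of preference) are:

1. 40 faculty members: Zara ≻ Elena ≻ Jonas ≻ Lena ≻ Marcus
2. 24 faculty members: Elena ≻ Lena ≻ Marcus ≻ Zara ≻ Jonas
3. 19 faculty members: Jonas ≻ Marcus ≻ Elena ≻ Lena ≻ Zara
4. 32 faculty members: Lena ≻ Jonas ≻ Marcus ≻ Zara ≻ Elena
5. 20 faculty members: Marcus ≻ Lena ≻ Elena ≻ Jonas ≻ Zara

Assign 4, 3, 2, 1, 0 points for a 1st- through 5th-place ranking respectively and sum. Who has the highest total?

Lena

Marcus: 40·0 + 24·2 + 19·3 + 32·2 + 20·4 = 249
Jonas: 40·2 + 24·0 + 19·4 + 32·3 + 20·1 = 272
Elena: 40·3 + 24·4 + 19·2 + 32·0 + 20·2 = 294
Lena: 40·1 + 24·3 + 19·1 + 32·4 + 20·3 = 319
Zara: 40·4 + 24·1 + 19·0 + 32·1 + 20·0 = 216
Lena has the highest Borda score (319).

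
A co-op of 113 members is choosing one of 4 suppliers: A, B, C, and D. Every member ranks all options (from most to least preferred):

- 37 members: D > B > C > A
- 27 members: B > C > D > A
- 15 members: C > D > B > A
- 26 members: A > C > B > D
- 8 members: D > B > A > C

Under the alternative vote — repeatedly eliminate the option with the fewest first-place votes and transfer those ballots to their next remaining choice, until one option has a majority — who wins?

D

Round 1: A 26, B 27, C 15, D 45. Eliminate C.
Round 2: A 26, B 27, D 60. D has a majority.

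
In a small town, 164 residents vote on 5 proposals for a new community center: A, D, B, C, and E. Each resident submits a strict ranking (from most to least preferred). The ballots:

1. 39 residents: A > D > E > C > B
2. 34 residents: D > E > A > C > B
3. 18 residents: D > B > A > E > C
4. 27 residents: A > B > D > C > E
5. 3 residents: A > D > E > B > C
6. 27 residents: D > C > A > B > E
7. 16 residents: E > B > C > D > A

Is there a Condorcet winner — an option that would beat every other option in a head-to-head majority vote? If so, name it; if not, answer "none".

D

D vs A: 95–69 for D.
D vs B: 121–43 for D.
D vs C: 148–16 for D.
D vs E: 148–16 for D.
D beats every other option head-to-head.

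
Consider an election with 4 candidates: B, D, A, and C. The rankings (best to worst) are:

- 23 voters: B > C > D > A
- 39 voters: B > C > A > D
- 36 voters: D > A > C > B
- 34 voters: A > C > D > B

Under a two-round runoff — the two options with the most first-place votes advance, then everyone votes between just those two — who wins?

D

Round 1 first-place votes: B 62, D 36, A 34, C 0.
B and D advance.
Runoff: B is preferred to D by 62 voters; D by 70.
D wins the runoff.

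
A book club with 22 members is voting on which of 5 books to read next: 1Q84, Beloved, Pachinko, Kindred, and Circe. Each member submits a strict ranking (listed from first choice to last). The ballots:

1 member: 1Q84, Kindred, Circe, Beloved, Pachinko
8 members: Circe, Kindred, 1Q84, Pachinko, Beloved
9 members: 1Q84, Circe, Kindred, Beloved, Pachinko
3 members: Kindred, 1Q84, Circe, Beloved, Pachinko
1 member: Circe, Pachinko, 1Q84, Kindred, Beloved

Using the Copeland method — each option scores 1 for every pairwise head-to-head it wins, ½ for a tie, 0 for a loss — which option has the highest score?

1Q84

1Q84: beats Beloved, Pachinko, and Circe; ties Kindred → score 3.5.
Beloved: beats Pachinko; loses to 1Q84, Kindred, and Circe → score 1.
Pachinko: loses to 1Q84, Beloved, Kindred, and Circe → score 0.
Kindred: beats Beloved and Pachinko; ties 1Q84; loses to Circe → score 2.5.
Circe: beats Beloved, Pachinko, and Kindred; loses to 1Q84 → score 3.
1Q84 has the best pairwise record.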